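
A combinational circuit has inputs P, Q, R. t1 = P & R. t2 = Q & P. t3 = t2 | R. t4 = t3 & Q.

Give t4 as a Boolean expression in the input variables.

((Q & P) | R) & Q

t2 = Q & P
t3 = t2 | R = (Q & P) | R
t4 = t3 & Q = ((Q & P) | R) & Q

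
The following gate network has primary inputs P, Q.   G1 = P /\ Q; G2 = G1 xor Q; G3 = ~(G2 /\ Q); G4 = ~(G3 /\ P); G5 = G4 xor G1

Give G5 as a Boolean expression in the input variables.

G1 = P /\ Q
G2 = G1 xor Q = (P /\ Q) xor Q
G3 = ~(G2 /\ Q) = ~(((P /\ Q) xor Q) /\ Q)
G4 = ~(G3 /\ P) = ~((~(((P /\ Q) xor Q) /\ Q)) /\ P)
G5 = G4 xor G1 = (~((~(((P /\ Q) xor Q) /\ Q)) /\ P)) xor (P /\ Q)

(~((~(((P /\ Q) xor Q) /\ Q)) /\ P)) xor (P /\ Q)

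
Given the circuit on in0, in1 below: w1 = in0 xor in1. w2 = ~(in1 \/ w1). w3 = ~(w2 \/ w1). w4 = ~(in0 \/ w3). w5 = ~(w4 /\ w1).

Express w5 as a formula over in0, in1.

w1 = in0 xor in1
w2 = ~(in1 \/ w1) = ~(in1 \/ (in0 xor in1))
w3 = ~(w2 \/ w1) = ~((~(in1 \/ (in0 xor in1))) \/ (in0 xor in1))
w4 = ~(in0 \/ w3) = ~(in0 \/ (~((~(in1 \/ (in0 xor in1))) \/ (in0 xor in1))))
w5 = ~(w4 /\ w1) = ~((~(in0 \/ (~((~(in1 \/ (in0 xor in1))) \/ (in0 xor in1))))) /\ (in0 xor in1))

~((~(in0 \/ (~((~(in1 \/ (in0 xor in1))) \/ (in0 xor in1))))) /\ (in0 xor in1))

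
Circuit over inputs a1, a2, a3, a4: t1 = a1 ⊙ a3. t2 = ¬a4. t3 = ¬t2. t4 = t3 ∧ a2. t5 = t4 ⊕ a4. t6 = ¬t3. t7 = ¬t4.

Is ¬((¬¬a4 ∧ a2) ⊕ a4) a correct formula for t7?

No

t2 = ¬a4
t3 = ¬t2 = ¬¬a4
t4 = t3 ∧ a2 = ¬¬a4 ∧ a2
t7 = ¬t4 = ¬(¬¬a4 ∧ a2)
At a1=0, a2=0, a3=0, a4=1: circuit gives 1, formula gives 0.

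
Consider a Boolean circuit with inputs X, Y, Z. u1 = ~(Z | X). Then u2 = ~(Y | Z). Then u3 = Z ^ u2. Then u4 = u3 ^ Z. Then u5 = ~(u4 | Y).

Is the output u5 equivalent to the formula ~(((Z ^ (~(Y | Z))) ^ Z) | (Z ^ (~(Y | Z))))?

u2 = ~(Y | Z)
u3 = Z ^ u2 = Z ^ (~(Y | Z))
u4 = u3 ^ Z = (Z ^ (~(Y | Z))) ^ Z
u5 = ~(u4 | Y) = ~(((Z ^ (~(Y | Z))) ^ Z) | Y)
At X=0, Y=0, Z=1: circuit gives 1, formula gives 0.

No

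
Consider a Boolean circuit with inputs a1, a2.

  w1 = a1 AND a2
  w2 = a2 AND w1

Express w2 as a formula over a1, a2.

w1 = a1 AND a2
w2 = a2 AND w1 = a2 AND (a1 AND a2)

a2 AND (a1 AND a2)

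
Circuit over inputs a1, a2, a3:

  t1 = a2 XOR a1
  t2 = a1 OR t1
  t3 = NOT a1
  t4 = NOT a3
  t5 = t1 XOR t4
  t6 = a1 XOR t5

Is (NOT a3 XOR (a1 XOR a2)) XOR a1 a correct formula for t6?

t1 = a2 XOR a1
t4 = NOT a3
t5 = t1 XOR t4 = (a2 XOR a1) XOR NOT a3
t6 = a1 XOR t5 = a1 XOR ((a2 XOR a1) XOR NOT a3)
At a1=0, a2=0, a3=1: circuit gives 0, formula gives 0.
At a1=0, a2=0, a3=0: circuit gives 1, formula gives 1.
Agrees on all 8 inputs.

Yes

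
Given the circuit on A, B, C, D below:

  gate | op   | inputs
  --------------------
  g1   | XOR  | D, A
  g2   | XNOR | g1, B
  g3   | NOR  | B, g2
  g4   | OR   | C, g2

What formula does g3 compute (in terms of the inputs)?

g1 = D XOR A
g2 = g1 XNOR B = (D XOR A) XNOR B
g3 = B NOR g2 = B NOR ((D XOR A) XNOR B)

B NOR ((D XOR A) XNOR B)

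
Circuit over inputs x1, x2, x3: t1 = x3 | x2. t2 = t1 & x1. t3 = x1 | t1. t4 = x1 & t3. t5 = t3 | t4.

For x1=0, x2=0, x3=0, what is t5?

0

t1 = 0 | 0 = 0
t3 = 0 | 0 = 0
t4 = 0 & 0 = 0
t5 = 0 | 0 = 0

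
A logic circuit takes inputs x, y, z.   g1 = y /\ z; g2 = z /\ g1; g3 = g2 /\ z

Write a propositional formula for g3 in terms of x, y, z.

g1 = y /\ z
g2 = z /\ g1 = z /\ (y /\ z)
g3 = g2 /\ z = (z /\ (y /\ z)) /\ z

(z /\ (y /\ z)) /\ z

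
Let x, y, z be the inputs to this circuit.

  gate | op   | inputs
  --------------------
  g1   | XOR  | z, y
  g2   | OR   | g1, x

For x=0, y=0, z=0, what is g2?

g1 = 0 XOR 0 = 0
g2 = 0 OR 0 = 0

0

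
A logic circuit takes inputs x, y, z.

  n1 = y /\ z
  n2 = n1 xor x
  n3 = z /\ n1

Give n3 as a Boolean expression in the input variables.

n1 = y /\ z
n3 = z /\ n1 = z /\ (y /\ z)

z /\ (y /\ z)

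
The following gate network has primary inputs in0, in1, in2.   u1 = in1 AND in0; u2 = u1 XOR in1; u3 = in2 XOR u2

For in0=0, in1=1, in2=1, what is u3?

u1 = 1 AND 0 = 0
u2 = 0 XOR 1 = 1
u3 = 1 XOR 1 = 0

0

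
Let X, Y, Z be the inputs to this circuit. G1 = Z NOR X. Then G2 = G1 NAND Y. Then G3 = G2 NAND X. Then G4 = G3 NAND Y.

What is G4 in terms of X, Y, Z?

(((Z NOR X) NAND Y) NAND X) NAND Y

G1 = Z NOR X
G2 = G1 NAND Y = (Z NOR X) NAND Y
G3 = G2 NAND X = ((Z NOR X) NAND Y) NAND X
G4 = G3 NAND Y = (((Z NOR X) NAND Y) NAND X) NAND Y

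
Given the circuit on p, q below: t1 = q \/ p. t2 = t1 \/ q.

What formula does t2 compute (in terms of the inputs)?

t1 = q \/ p
t2 = t1 \/ q = (q \/ p) \/ q

(q \/ p) \/ q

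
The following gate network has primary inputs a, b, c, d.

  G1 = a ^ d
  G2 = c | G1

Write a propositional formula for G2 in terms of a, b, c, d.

G1 = a ^ d
G2 = c | G1 = c | (a ^ d)

c | (a ^ d)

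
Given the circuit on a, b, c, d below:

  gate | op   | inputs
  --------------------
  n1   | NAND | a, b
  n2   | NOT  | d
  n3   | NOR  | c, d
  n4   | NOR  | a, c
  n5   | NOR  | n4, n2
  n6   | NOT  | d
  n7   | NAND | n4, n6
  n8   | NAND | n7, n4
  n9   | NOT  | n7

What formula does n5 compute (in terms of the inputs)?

n2 = NOT d
n4 = a NOR c
n5 = n4 NOR n2 = (a NOR c) NOR NOT d

(a NOR c) NOR NOT d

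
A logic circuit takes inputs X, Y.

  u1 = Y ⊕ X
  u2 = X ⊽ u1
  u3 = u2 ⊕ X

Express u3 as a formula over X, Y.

(X ⊽ (Y ⊕ X)) ⊕ X

u1 = Y ⊕ X
u2 = X ⊽ u1 = X ⊽ (Y ⊕ X)
u3 = u2 ⊕ X = (X ⊽ (Y ⊕ X)) ⊕ X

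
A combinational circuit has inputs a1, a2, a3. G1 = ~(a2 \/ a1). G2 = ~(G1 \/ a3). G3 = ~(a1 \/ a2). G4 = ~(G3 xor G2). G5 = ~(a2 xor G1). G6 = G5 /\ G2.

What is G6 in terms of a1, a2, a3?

G1 = ~(a2 \/ a1)
G2 = ~(G1 \/ a3) = ~((~(a2 \/ a1)) \/ a3)
G5 = ~(a2 xor G1) = ~(a2 xor (~(a2 \/ a1)))
G6 = G5 /\ G2 = (~(a2 xor (~(a2 \/ a1)))) /\ (~((~(a2 \/ a1)) \/ a3))

(~(a2 xor (~(a2 \/ a1)))) /\ (~((~(a2 \/ a1)) \/ a3))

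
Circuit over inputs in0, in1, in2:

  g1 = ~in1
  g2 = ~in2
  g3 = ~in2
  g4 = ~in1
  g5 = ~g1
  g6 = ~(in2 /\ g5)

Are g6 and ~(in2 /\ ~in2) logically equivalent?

g1 = ~in1
g5 = ~g1 = ~~in1
g6 = ~(in2 /\ g5) = ~(in2 /\ ~~in1)
At in0=0, in1=1, in2=1: circuit gives 0, formula gives 1.

No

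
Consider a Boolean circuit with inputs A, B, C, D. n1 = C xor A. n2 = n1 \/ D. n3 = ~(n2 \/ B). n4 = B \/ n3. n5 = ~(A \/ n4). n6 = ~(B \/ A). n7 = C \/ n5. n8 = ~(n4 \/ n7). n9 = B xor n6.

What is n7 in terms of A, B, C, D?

C \/ (~(A \/ (B \/ (~(((C xor A) \/ D) \/ B)))))

n1 = C xor A
n2 = n1 \/ D = (C xor A) \/ D
n3 = ~(n2 \/ B) = ~(((C xor A) \/ D) \/ B)
n4 = B \/ n3 = B \/ (~(((C xor A) \/ D) \/ B))
n5 = ~(A \/ n4) = ~(A \/ (B \/ (~(((C xor A) \/ D) \/ B))))
n7 = C \/ n5 = C \/ (~(A \/ (B \/ (~(((C xor A) \/ D) \/ B)))))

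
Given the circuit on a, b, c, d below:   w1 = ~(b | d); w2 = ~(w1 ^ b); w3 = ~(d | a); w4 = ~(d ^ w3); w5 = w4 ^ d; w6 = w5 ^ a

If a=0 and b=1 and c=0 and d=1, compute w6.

w3 = ~(1 | 0) = 0
w4 = ~(1 ^ 0) = 0
w5 = 0 ^ 1 = 1
w6 = 1 ^ 0 = 1

1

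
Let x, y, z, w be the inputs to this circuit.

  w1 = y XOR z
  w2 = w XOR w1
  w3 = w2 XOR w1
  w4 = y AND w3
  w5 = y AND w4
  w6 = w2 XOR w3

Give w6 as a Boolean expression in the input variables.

w1 = y XOR z
w2 = w XOR w1 = w XOR (y XOR z)
w3 = w2 XOR w1 = (w XOR (y XOR z)) XOR (y XOR z)
w6 = w2 XOR w3 = (w XOR (y XOR z)) XOR ((w XOR (y XOR z)) XOR (y XOR z))

(w XOR (y XOR z)) XOR ((w XOR (y XOR z)) XOR (y XOR z))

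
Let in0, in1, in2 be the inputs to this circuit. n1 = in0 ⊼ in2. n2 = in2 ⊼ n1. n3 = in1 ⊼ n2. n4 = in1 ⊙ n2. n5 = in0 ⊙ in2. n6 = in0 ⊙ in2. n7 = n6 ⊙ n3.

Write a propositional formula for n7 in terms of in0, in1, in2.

n1 = in0 ⊼ in2
n2 = in2 ⊼ n1 = in2 ⊼ (in0 ⊼ in2)
n3 = in1 ⊼ n2 = in1 ⊼ (in2 ⊼ (in0 ⊼ in2))
n6 = in0 ⊙ in2
n7 = n6 ⊙ n3 = (in0 ⊙ in2) ⊙ (in1 ⊼ (in2 ⊼ (in0 ⊼ in2)))

(in0 ⊙ in2) ⊙ (in1 ⊼ (in2 ⊼ (in0 ⊼ in2)))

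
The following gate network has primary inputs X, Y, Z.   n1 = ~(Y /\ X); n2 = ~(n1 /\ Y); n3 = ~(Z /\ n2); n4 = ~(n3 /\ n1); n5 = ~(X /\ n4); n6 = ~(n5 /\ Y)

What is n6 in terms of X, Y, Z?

~((~(X /\ (~((~(Z /\ (~((~(Y /\ X)) /\ Y)))) /\ (~(Y /\ X)))))) /\ Y)

n1 = ~(Y /\ X)
n2 = ~(n1 /\ Y) = ~((~(Y /\ X)) /\ Y)
n3 = ~(Z /\ n2) = ~(Z /\ (~((~(Y /\ X)) /\ Y)))
n4 = ~(n3 /\ n1) = ~((~(Z /\ (~((~(Y /\ X)) /\ Y)))) /\ (~(Y /\ X)))
n5 = ~(X /\ n4) = ~(X /\ (~((~(Z /\ (~((~(Y /\ X)) /\ Y)))) /\ (~(Y /\ X)))))
n6 = ~(n5 /\ Y) = ~((~(X /\ (~((~(Z /\ (~((~(Y /\ X)) /\ Y)))) /\ (~(Y /\ X)))))) /\ Y)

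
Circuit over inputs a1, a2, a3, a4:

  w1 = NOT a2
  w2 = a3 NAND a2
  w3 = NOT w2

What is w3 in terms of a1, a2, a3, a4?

NOT (a3 NAND a2)

w2 = a3 NAND a2
w3 = NOT w2 = NOT (a3 NAND a2)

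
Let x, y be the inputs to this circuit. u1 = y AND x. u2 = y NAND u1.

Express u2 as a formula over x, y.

u1 = y AND x
u2 = y NAND u1 = y NAND (y AND x)

y NAND (y AND x)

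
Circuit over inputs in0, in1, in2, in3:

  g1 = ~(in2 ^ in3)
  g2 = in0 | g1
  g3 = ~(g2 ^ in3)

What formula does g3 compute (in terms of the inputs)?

g1 = ~(in2 ^ in3)
g2 = in0 | g1 = in0 | (~(in2 ^ in3))
g3 = ~(g2 ^ in3) = ~((in0 | (~(in2 ^ in3))) ^ in3)

~((in0 | (~(in2 ^ in3))) ^ in3)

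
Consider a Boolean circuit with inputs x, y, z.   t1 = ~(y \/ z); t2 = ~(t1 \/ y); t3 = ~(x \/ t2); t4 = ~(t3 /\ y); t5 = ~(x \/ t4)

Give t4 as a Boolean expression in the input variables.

~((~(x \/ (~((~(y \/ z)) \/ y)))) /\ y)

t1 = ~(y \/ z)
t2 = ~(t1 \/ y) = ~((~(y \/ z)) \/ y)
t3 = ~(x \/ t2) = ~(x \/ (~((~(y \/ z)) \/ y)))
t4 = ~(t3 /\ y) = ~((~(x \/ (~((~(y \/ z)) \/ y)))) /\ y)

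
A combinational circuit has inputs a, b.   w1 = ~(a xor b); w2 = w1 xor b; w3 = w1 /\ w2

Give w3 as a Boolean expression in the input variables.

w1 = ~(a xor b)
w2 = w1 xor b = (~(a xor b)) xor b
w3 = w1 /\ w2 = (~(a xor b)) /\ ((~(a xor b)) xor b)

(~(a xor b)) /\ ((~(a xor b)) xor b)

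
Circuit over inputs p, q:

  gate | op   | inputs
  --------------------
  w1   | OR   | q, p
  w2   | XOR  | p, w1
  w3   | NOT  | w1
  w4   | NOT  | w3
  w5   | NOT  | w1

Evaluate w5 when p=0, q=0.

w1 = 0 OR 0 = 0
w5 = NOT 0 = 1

1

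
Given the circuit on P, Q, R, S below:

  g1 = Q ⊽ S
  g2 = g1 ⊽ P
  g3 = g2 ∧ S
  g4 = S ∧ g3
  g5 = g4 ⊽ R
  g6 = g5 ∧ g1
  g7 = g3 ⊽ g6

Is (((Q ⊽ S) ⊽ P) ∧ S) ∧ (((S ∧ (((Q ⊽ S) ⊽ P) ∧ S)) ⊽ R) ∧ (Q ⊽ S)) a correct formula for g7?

g1 = Q ⊽ S
g2 = g1 ⊽ P = (Q ⊽ S) ⊽ P
g3 = g2 ∧ S = ((Q ⊽ S) ⊽ P) ∧ S
g4 = S ∧ g3 = S ∧ (((Q ⊽ S) ⊽ P) ∧ S)
g5 = g4 ⊽ R = (S ∧ (((Q ⊽ S) ⊽ P) ∧ S)) ⊽ R
g6 = g5 ∧ g1 = ((S ∧ (((Q ⊽ S) ⊽ P) ∧ S)) ⊽ R) ∧ (Q ⊽ S)
g7 = g3 ⊽ g6 = (((Q ⊽ S) ⊽ P) ∧ S) ⊽ (((S ∧ (((Q ⊽ S) ⊽ P) ∧ S)) ⊽ R) ∧ (Q ⊽ S))
At P=0, Q=0, R=1, S=0: circuit gives 1, formula gives 0.

No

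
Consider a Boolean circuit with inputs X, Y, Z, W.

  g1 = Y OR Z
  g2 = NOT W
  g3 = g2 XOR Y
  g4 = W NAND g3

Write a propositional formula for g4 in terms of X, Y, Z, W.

g2 = NOT W
g3 = g2 XOR Y = NOT W XOR Y
g4 = W NAND g3 = W NAND (NOT W XOR Y)

W NAND (NOT W XOR Y)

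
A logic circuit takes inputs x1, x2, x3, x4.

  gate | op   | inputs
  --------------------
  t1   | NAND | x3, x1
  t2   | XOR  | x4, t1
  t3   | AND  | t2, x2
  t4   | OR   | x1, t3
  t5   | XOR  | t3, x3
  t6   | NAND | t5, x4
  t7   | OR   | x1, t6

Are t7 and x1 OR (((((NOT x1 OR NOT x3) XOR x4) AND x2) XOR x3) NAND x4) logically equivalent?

Yes

t1 = x3 NAND x1
t2 = x4 XOR t1 = x4 XOR (x3 NAND x1)
t3 = t2 AND x2 = (x4 XOR (x3 NAND x1)) AND x2
t5 = t3 XOR x3 = ((x4 XOR (x3 NAND x1)) AND x2) XOR x3
t6 = t5 NAND x4 = (((x4 XOR (x3 NAND x1)) AND x2) XOR x3) NAND x4
t7 = x1 OR t6 = x1 OR ((((x4 XOR (x3 NAND x1)) AND x2) XOR x3) NAND x4)
At x1=0, x2=0, x3=1, x4=1: circuit gives 0, formula gives 0.
At x1=0, x2=0, x3=0, x4=0: circuit gives 1, formula gives 1.
Agrees on all 16 inputs.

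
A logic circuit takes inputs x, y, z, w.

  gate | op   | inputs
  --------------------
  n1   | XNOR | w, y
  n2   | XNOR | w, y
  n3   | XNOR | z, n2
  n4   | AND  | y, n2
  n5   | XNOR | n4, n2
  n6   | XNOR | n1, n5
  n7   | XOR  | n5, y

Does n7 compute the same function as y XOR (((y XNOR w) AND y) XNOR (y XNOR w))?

Yes

n2 = w XNOR y
n4 = y AND n2 = y AND (w XNOR y)
n5 = n4 XNOR n2 = (y AND (w XNOR y)) XNOR (w XNOR y)
n7 = n5 XOR y = ((y AND (w XNOR y)) XNOR (w XNOR y)) XOR y
At x=0, y=0, z=0, w=0: circuit gives 0, formula gives 0.
At x=0, y=0, z=0, w=1: circuit gives 1, formula gives 1.
Agrees on all 16 inputs.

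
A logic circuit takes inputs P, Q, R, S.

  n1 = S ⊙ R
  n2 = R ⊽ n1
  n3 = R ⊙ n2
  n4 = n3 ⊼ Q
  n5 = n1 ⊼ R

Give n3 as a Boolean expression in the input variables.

n1 = S ⊙ R
n2 = R ⊽ n1 = R ⊽ (S ⊙ R)
n3 = R ⊙ n2 = R ⊙ (R ⊽ (S ⊙ R))

R ⊙ (R ⊽ (S ⊙ R))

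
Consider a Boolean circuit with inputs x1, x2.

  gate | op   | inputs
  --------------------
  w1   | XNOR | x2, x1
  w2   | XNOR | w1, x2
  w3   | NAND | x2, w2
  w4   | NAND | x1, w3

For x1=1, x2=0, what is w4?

0

w1 = 0 XNOR 1 = 0
w2 = 0 XNOR 0 = 1
w3 = 0 NAND 1 = 1
w4 = 1 NAND 1 = 0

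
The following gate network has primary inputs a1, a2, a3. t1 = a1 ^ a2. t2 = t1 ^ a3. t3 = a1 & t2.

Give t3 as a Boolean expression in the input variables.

a1 & ((a1 ^ a2) ^ a3)

t1 = a1 ^ a2
t2 = t1 ^ a3 = (a1 ^ a2) ^ a3
t3 = a1 & t2 = a1 & ((a1 ^ a2) ^ a3)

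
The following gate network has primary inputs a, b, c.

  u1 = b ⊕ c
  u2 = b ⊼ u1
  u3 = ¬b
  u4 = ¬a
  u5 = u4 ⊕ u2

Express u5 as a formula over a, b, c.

u1 = b ⊕ c
u2 = b ⊼ u1 = b ⊼ (b ⊕ c)
u4 = ¬a
u5 = u4 ⊕ u2 = ¬a ⊕ (b ⊼ (b ⊕ c))

¬a ⊕ (b ⊼ (b ⊕ c))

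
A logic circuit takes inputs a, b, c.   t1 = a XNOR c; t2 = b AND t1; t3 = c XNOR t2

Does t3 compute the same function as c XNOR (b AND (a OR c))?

No

t1 = a XNOR c
t2 = b AND t1 = b AND (a XNOR c)
t3 = c XNOR t2 = c XNOR (b AND (a XNOR c))
At a=0, b=1, c=0: circuit gives 0, formula gives 1.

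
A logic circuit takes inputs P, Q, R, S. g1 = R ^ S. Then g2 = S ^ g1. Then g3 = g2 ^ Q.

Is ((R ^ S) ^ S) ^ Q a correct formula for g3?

g1 = R ^ S
g2 = S ^ g1 = S ^ (R ^ S)
g3 = g2 ^ Q = (S ^ (R ^ S)) ^ Q
At P=0, Q=0, R=0, S=0: circuit gives 0, formula gives 0.
At P=0, Q=0, R=1, S=0: circuit gives 1, formula gives 1.
Agrees on all 16 inputs.

Yes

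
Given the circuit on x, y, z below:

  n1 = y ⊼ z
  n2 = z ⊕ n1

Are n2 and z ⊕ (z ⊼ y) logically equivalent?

Yes

n1 = y ⊼ z
n2 = z ⊕ n1 = z ⊕ (y ⊼ z)
At x=0, y=0, z=1: circuit gives 0, formula gives 0.
At x=0, y=0, z=0: circuit gives 1, formula gives 1.
Agrees on all 8 inputs.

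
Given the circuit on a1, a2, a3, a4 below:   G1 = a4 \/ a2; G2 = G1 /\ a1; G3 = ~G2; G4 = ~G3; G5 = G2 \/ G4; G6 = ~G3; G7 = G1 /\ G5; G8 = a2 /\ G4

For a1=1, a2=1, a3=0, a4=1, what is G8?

1

G1 = 1 \/ 1 = 1
G2 = 1 /\ 1 = 1
G3 = ~1 = 0
G4 = ~0 = 1
G8 = 1 /\ 1 = 1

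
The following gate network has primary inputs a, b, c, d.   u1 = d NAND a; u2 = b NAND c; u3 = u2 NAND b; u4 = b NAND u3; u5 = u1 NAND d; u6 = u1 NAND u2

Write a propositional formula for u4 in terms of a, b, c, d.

u2 = b NAND c
u3 = u2 NAND b = (b NAND c) NAND b
u4 = b NAND u3 = b NAND ((b NAND c) NAND b)

b NAND ((b NAND c) NAND b)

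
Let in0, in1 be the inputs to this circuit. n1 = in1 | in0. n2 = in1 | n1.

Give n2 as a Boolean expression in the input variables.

n1 = in1 | in0
n2 = in1 | n1 = in1 | (in1 | in0)

in1 | (in1 | in0)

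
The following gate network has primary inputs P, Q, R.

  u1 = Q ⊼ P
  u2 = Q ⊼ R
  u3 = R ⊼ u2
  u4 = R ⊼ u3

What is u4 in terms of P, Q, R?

R ⊼ (R ⊼ (Q ⊼ R))

u2 = Q ⊼ R
u3 = R ⊼ u2 = R ⊼ (Q ⊼ R)
u4 = R ⊼ u3 = R ⊼ (R ⊼ (Q ⊼ R))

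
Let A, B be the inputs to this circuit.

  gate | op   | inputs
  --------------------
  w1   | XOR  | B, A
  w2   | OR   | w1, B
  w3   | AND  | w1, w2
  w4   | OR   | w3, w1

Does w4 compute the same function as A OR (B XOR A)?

w1 = B XOR A
w2 = w1 OR B = (B XOR A) OR B
w3 = w1 AND w2 = (B XOR A) AND ((B XOR A) OR B)
w4 = w3 OR w1 = ((B XOR A) AND ((B XOR A) OR B)) OR (B XOR A)
At A=1, B=1: circuit gives 0, formula gives 1.

No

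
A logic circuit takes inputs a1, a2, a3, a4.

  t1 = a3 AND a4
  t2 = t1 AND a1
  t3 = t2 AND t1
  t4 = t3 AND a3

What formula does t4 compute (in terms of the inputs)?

t1 = a3 AND a4
t2 = t1 AND a1 = (a3 AND a4) AND a1
t3 = t2 AND t1 = ((a3 AND a4) AND a1) AND (a3 AND a4)
t4 = t3 AND a3 = (((a3 AND a4) AND a1) AND (a3 AND a4)) AND a3

(((a3 AND a4) AND a1) AND (a3 AND a4)) AND a3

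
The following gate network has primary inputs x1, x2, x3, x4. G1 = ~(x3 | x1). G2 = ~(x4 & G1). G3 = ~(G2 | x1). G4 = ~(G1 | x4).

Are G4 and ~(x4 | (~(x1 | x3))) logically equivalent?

G1 = ~(x3 | x1)
G4 = ~(G1 | x4) = ~((~(x3 | x1)) | x4)
At x1=0, x2=0, x3=0, x4=0: circuit gives 0, formula gives 0.
At x1=0, x2=0, x3=1, x4=0: circuit gives 1, formula gives 1.
Agrees on all 16 inputs.

Yes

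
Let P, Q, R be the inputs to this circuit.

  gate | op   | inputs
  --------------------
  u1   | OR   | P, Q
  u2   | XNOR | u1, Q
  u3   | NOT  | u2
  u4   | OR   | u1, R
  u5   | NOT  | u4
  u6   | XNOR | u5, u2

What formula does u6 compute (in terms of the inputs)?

u1 = P OR Q
u2 = u1 XNOR Q = (P OR Q) XNOR Q
u4 = u1 OR R = (P OR Q) OR R
u5 = NOT u4 = NOT ((P OR Q) OR R)
u6 = u5 XNOR u2 = NOT ((P OR Q) OR R) XNOR ((P OR Q) XNOR Q)

NOT ((P OR Q) OR R) XNOR ((P OR Q) XNOR Q)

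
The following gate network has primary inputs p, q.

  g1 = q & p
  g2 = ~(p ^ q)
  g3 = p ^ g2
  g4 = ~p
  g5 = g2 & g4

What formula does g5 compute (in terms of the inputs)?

g2 = ~(p ^ q)
g4 = ~p
g5 = g2 & g4 = (~(p ^ q)) & ~p

(~(p ^ q)) & ~p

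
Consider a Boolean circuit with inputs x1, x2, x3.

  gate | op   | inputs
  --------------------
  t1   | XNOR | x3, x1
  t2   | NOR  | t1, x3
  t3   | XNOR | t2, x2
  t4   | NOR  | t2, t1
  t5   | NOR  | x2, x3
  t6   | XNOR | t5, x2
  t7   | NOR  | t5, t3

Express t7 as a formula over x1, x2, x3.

t1 = x3 XNOR x1
t2 = t1 NOR x3 = (x3 XNOR x1) NOR x3
t3 = t2 XNOR x2 = ((x3 XNOR x1) NOR x3) XNOR x2
t5 = x2 NOR x3
t7 = t5 NOR t3 = (x2 NOR x3) NOR (((x3 XNOR x1) NOR x3) XNOR x2)

(x2 NOR x3) NOR (((x3 XNOR x1) NOR x3) XNOR x2)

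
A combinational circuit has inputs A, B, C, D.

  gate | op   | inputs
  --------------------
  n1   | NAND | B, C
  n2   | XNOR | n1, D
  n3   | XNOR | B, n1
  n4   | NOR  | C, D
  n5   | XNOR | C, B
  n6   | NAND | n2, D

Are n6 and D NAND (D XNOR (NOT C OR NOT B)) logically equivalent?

Yes

n1 = B NAND C
n2 = n1 XNOR D = (B NAND C) XNOR D
n6 = n2 NAND D = ((B NAND C) XNOR D) NAND D
At A=0, B=0, C=0, D=1: circuit gives 0, formula gives 0.
At A=0, B=0, C=0, D=0: circuit gives 1, formula gives 1.
Agrees on all 16 inputs.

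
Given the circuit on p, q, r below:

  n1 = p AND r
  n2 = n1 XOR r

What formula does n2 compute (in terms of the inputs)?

(p AND r) XOR r

n1 = p AND r
n2 = n1 XOR r = (p AND r) XOR r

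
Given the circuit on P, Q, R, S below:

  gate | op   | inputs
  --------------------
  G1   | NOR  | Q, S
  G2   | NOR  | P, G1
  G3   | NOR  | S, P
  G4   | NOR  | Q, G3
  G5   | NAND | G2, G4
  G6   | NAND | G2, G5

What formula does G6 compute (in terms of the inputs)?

(P NOR (Q NOR S)) NAND ((P NOR (Q NOR S)) NAND (Q NOR (S NOR P)))

G1 = Q NOR S
G2 = P NOR G1 = P NOR (Q NOR S)
G3 = S NOR P
G4 = Q NOR G3 = Q NOR (S NOR P)
G5 = G2 NAND G4 = (P NOR (Q NOR S)) NAND (Q NOR (S NOR P))
G6 = G2 NAND G5 = (P NOR (Q NOR S)) NAND ((P NOR (Q NOR S)) NAND (Q NOR (S NOR P)))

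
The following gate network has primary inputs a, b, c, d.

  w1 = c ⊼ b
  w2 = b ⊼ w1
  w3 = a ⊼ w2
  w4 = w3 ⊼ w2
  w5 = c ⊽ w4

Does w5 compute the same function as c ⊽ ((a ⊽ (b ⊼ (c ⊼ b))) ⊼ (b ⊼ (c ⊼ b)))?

w1 = c ⊼ b
w2 = b ⊼ w1 = b ⊼ (c ⊼ b)
w3 = a ⊼ w2 = a ⊼ (b ⊼ (c ⊼ b))
w4 = w3 ⊼ w2 = (a ⊼ (b ⊼ (c ⊼ b))) ⊼ (b ⊼ (c ⊼ b))
w5 = c ⊽ w4 = c ⊽ ((a ⊼ (b ⊼ (c ⊼ b))) ⊼ (b ⊼ (c ⊼ b)))
At a=0, b=0, c=0, d=0: circuit gives 1, formula gives 0.

No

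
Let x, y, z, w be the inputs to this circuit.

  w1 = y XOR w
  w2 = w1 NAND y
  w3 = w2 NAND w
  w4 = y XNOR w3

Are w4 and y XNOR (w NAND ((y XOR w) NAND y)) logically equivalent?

Yes

w1 = y XOR w
w2 = w1 NAND y = (y XOR w) NAND y
w3 = w2 NAND w = ((y XOR w) NAND y) NAND w
w4 = y XNOR w3 = y XNOR (((y XOR w) NAND y) NAND w)
At x=0, y=0, z=0, w=0: circuit gives 0, formula gives 0.
At x=0, y=0, z=0, w=1: circuit gives 1, formula gives 1.
Agrees on all 16 inputs.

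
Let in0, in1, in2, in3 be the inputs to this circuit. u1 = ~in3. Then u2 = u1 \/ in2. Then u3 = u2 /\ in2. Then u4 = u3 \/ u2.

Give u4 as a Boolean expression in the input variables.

u1 = ~in3
u2 = u1 \/ in2 = ~in3 \/ in2
u3 = u2 /\ in2 = (~in3 \/ in2) /\ in2
u4 = u3 \/ u2 = ((~in3 \/ in2) /\ in2) \/ (~in3 \/ in2)

((~in3 \/ in2) /\ in2) \/ (~in3 \/ in2)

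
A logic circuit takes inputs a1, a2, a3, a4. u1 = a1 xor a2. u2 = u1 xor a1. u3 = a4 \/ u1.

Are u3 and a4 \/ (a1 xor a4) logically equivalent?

No

u1 = a1 xor a2
u3 = a4 \/ u1 = a4 \/ (a1 xor a2)
At a1=0, a2=1, a3=0, a4=0: circuit gives 1, formula gives 0.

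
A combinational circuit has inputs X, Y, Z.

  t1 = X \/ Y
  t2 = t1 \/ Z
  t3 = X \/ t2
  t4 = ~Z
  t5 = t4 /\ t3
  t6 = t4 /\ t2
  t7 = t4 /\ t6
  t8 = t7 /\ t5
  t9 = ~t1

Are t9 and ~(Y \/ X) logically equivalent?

t1 = X \/ Y
t9 = ~t1 = ~(X \/ Y)
At X=0, Y=1, Z=0: circuit gives 0, formula gives 0.
At X=0, Y=0, Z=0: circuit gives 1, formula gives 1.
Agrees on all 8 inputs.

Yes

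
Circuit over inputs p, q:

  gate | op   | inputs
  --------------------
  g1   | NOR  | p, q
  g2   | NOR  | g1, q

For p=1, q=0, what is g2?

g1 = 1 NOR 0 = 0
g2 = 0 NOR 0 = 1

1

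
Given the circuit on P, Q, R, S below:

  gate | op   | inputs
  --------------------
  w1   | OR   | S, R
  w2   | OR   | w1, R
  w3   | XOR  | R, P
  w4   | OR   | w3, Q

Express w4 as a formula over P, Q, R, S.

w3 = R XOR P
w4 = w3 OR Q = (R XOR P) OR Q

(R XOR P) OR Q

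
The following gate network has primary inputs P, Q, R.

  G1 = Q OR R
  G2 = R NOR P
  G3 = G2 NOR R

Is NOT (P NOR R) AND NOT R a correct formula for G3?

G2 = R NOR P
G3 = G2 NOR R = (R NOR P) NOR R
At P=0, Q=0, R=0: circuit gives 0, formula gives 0.
At P=1, Q=0, R=0: circuit gives 1, formula gives 1.
Agrees on all 8 inputs.

Yes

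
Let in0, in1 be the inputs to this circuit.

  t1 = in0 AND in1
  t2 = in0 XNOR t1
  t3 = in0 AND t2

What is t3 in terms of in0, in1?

in0 AND (in0 XNOR (in0 AND in1))

t1 = in0 AND in1
t2 = in0 XNOR t1 = in0 XNOR (in0 AND in1)
t3 = in0 AND t2 = in0 AND (in0 XNOR (in0 AND in1))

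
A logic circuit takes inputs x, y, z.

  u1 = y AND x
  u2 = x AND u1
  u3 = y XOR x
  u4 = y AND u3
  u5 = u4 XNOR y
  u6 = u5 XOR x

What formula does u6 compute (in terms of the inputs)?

u3 = y XOR x
u4 = y AND u3 = y AND (y XOR x)
u5 = u4 XNOR y = (y AND (y XOR x)) XNOR y
u6 = u5 XOR x = ((y AND (y XOR x)) XNOR y) XOR x

((y AND (y XOR x)) XNOR y) XOR x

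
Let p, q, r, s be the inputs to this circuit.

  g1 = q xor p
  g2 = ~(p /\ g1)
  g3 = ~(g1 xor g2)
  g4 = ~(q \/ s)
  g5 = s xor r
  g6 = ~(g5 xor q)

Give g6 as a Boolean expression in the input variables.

g5 = s xor r
g6 = ~(g5 xor q) = ~((s xor r) xor q)

~((s xor r) xor q)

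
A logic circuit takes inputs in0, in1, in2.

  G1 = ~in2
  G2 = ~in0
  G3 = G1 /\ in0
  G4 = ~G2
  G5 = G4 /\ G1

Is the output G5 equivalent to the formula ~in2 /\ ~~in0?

Yes

G1 = ~in2
G2 = ~in0
G4 = ~G2 = ~~in0
G5 = G4 /\ G1 = ~~in0 /\ ~in2
At in0=0, in1=0, in2=0: circuit gives 0, formula gives 0.
At in0=1, in1=0, in2=0: circuit gives 1, formula gives 1.
Agrees on all 8 inputs.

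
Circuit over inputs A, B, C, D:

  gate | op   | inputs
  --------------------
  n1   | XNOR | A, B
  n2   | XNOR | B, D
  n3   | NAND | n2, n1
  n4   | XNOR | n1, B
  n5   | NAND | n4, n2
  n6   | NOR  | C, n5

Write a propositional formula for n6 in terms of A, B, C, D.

C NOR (((A XNOR B) XNOR B) NAND (B XNOR D))

n1 = A XNOR B
n2 = B XNOR D
n4 = n1 XNOR B = (A XNOR B) XNOR B
n5 = n4 NAND n2 = ((A XNOR B) XNOR B) NAND (B XNOR D)
n6 = C NOR n5 = C NOR (((A XNOR B) XNOR B) NAND (B XNOR D))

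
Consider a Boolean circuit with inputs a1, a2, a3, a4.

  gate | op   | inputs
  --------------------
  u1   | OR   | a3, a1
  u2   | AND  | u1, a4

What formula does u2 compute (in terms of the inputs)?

u1 = a3 OR a1
u2 = u1 AND a4 = (a3 OR a1) AND a4

(a3 OR a1) AND a4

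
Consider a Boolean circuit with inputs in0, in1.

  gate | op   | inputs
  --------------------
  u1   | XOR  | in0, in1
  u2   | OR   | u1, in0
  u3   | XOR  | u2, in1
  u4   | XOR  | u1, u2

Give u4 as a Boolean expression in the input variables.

(in0 XOR in1) XOR ((in0 XOR in1) OR in0)

u1 = in0 XOR in1
u2 = u1 OR in0 = (in0 XOR in1) OR in0
u4 = u1 XOR u2 = (in0 XOR in1) XOR ((in0 XOR in1) OR in0)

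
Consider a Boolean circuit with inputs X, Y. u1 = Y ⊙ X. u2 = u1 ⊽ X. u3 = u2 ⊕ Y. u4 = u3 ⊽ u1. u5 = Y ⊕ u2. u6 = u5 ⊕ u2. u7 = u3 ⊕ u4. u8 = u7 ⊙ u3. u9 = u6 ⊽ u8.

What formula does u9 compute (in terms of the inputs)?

u1 = Y ⊙ X
u2 = u1 ⊽ X = (Y ⊙ X) ⊽ X
u3 = u2 ⊕ Y = ((Y ⊙ X) ⊽ X) ⊕ Y
u4 = u3 ⊽ u1 = (((Y ⊙ X) ⊽ X) ⊕ Y) ⊽ (Y ⊙ X)
u5 = Y ⊕ u2 = Y ⊕ ((Y ⊙ X) ⊽ X)
u6 = u5 ⊕ u2 = (Y ⊕ ((Y ⊙ X) ⊽ X)) ⊕ ((Y ⊙ X) ⊽ X)
u7 = u3 ⊕ u4 = (((Y ⊙ X) ⊽ X) ⊕ Y) ⊕ ((((Y ⊙ X) ⊽ X) ⊕ Y) ⊽ (Y ⊙ X))
u8 = u7 ⊙ u3 = ((((Y ⊙ X) ⊽ X) ⊕ Y) ⊕ ((((Y ⊙ X) ⊽ X) ⊕ Y) ⊽ (Y ⊙ X))) ⊙ (((Y ⊙ X) ⊽ X) ⊕ Y)
u9 = u6 ⊽ u8 = ((Y ⊕ ((Y ⊙ X) ⊽ X)) ⊕ ((Y ⊙ X) ⊽ X)) ⊽ (((((Y ⊙ X) ⊽ X) ⊕ Y) ⊕ ((((Y ⊙ X) ⊽ X) ⊕ Y) ⊽ (Y ⊙ X))) ⊙ (((Y ⊙ X) ⊽ X) ⊕ Y))

((Y ⊕ ((Y ⊙ X) ⊽ X)) ⊕ ((Y ⊙ X) ⊽ X)) ⊽ (((((Y ⊙ X) ⊽ X) ⊕ Y) ⊕ ((((Y ⊙ X) ⊽ X) ⊕ Y) ⊽ (Y ⊙ X))) ⊙ (((Y ⊙ X) ⊽ X) ⊕ Y))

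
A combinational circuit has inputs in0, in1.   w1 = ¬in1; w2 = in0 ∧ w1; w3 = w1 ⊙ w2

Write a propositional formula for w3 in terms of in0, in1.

¬in1 ⊙ (in0 ∧ ¬in1)

w1 = ¬in1
w2 = in0 ∧ w1 = in0 ∧ ¬in1
w3 = w1 ⊙ w2 = ¬in1 ⊙ (in0 ∧ ¬in1)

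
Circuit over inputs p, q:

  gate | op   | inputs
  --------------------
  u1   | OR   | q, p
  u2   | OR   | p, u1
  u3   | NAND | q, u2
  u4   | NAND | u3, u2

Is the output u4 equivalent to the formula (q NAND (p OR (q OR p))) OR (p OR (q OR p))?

u1 = q OR p
u2 = p OR u1 = p OR (q OR p)
u3 = q NAND u2 = q NAND (p OR (q OR p))
u4 = u3 NAND u2 = (q NAND (p OR (q OR p))) NAND (p OR (q OR p))
At p=1, q=0: circuit gives 0, formula gives 1.

No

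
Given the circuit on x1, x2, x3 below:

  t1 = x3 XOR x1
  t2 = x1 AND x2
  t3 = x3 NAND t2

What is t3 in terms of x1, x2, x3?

t2 = x1 AND x2
t3 = x3 NAND t2 = x3 NAND (x1 AND x2)

x3 NAND (x1 AND x2)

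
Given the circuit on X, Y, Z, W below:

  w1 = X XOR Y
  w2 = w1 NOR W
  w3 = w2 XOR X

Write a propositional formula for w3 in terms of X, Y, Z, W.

w1 = X XOR Y
w2 = w1 NOR W = (X XOR Y) NOR W
w3 = w2 XOR X = ((X XOR Y) NOR W) XOR X

((X XOR Y) NOR W) XOR X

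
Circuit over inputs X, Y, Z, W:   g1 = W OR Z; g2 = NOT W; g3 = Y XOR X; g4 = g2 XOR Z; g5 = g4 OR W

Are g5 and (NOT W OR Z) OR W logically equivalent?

g2 = NOT W
g4 = g2 XOR Z = NOT W XOR Z
g5 = g4 OR W = (NOT W XOR Z) OR W
At X=0, Y=0, Z=1, W=0: circuit gives 0, formula gives 1.

No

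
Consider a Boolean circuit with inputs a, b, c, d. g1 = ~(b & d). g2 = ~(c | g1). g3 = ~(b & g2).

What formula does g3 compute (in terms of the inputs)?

~(b & (~(c | (~(b & d)))))

g1 = ~(b & d)
g2 = ~(c | g1) = ~(c | (~(b & d)))
g3 = ~(b & g2) = ~(b & (~(c | (~(b & d)))))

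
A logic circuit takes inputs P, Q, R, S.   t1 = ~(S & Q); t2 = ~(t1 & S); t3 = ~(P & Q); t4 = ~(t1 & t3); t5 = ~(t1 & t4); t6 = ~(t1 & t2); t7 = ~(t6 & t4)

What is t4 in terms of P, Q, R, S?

~((~(S & Q)) & (~(P & Q)))

t1 = ~(S & Q)
t3 = ~(P & Q)
t4 = ~(t1 & t3) = ~((~(S & Q)) & (~(P & Q)))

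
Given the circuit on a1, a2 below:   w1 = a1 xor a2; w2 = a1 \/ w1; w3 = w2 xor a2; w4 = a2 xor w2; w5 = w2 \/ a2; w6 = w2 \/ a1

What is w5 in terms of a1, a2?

(a1 \/ (a1 xor a2)) \/ a2

w1 = a1 xor a2
w2 = a1 \/ w1 = a1 \/ (a1 xor a2)
w5 = w2 \/ a2 = (a1 \/ (a1 xor a2)) \/ a2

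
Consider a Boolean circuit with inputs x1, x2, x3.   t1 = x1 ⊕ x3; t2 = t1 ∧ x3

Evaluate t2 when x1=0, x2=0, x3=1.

t1 = 0 ⊕ 1 = 1
t2 = 1 ∧ 1 = 1

1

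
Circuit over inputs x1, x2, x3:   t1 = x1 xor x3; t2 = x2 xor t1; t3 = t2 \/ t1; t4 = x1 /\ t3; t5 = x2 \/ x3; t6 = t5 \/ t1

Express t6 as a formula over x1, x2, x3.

(x2 \/ x3) \/ (x1 xor x3)

t1 = x1 xor x3
t5 = x2 \/ x3
t6 = t5 \/ t1 = (x2 \/ x3) \/ (x1 xor x3)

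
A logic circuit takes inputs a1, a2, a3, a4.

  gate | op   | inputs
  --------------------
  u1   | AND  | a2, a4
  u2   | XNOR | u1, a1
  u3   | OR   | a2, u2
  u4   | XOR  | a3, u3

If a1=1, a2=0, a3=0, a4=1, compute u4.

u1 = 0 AND 1 = 0
u2 = 0 XNOR 1 = 0
u3 = 0 OR 0 = 0
u4 = 0 XOR 0 = 0

0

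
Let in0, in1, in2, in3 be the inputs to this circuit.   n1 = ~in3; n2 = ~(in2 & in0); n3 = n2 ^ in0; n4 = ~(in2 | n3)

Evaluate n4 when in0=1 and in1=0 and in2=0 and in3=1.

1

n2 = ~(0 & 1) = 1
n3 = 1 ^ 1 = 0
n4 = ~(0 | 0) = 1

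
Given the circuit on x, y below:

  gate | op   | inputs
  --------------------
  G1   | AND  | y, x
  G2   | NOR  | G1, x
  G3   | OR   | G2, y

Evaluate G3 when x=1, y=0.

G1 = 0 AND 1 = 0
G2 = 0 NOR 1 = 0
G3 = 0 OR 0 = 0

0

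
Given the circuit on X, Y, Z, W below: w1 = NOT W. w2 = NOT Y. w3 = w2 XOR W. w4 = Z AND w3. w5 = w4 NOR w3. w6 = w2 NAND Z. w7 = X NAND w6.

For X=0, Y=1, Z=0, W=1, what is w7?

w2 = NOT 1 = 0
w6 = 0 NAND 0 = 1
w7 = 0 NAND 1 = 1

1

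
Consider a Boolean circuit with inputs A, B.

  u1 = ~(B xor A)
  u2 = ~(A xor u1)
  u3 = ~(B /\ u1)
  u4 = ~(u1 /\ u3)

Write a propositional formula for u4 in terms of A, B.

u1 = ~(B xor A)
u3 = ~(B /\ u1) = ~(B /\ (~(B xor A)))
u4 = ~(u1 /\ u3) = ~((~(B xor A)) /\ (~(B /\ (~(B xor A)))))

~((~(B xor A)) /\ (~(B /\ (~(B xor A)))))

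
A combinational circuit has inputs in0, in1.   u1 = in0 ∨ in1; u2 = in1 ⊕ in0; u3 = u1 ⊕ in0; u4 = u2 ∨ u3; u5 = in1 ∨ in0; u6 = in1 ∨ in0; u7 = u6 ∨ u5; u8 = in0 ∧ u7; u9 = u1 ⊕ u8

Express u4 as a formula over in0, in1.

u1 = in0 ∨ in1
u2 = in1 ⊕ in0
u3 = u1 ⊕ in0 = (in0 ∨ in1) ⊕ in0
u4 = u2 ∨ u3 = (in1 ⊕ in0) ∨ ((in0 ∨ in1) ⊕ in0)

(in1 ⊕ in0) ∨ ((in0 ∨ in1) ⊕ in0)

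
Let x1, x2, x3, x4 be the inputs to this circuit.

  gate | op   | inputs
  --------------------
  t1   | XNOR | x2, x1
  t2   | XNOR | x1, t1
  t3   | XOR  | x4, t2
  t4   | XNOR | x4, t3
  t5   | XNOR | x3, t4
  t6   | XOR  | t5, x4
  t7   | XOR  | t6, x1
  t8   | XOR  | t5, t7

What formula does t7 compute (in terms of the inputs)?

((x3 XNOR (x4 XNOR (x4 XOR (x1 XNOR (x2 XNOR x1))))) XOR x4) XOR x1

t1 = x2 XNOR x1
t2 = x1 XNOR t1 = x1 XNOR (x2 XNOR x1)
t3 = x4 XOR t2 = x4 XOR (x1 XNOR (x2 XNOR x1))
t4 = x4 XNOR t3 = x4 XNOR (x4 XOR (x1 XNOR (x2 XNOR x1)))
t5 = x3 XNOR t4 = x3 XNOR (x4 XNOR (x4 XOR (x1 XNOR (x2 XNOR x1))))
t6 = t5 XOR x4 = (x3 XNOR (x4 XNOR (x4 XOR (x1 XNOR (x2 XNOR x1))))) XOR x4
t7 = t6 XOR x1 = ((x3 XNOR (x4 XNOR (x4 XOR (x1 XNOR (x2 XNOR x1))))) XOR x4) XOR x1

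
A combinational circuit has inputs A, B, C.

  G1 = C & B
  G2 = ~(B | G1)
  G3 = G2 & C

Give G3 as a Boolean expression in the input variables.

(~(B | (C & B))) & C

G1 = C & B
G2 = ~(B | G1) = ~(B | (C & B))
G3 = G2 & C = (~(B | (C & B))) & C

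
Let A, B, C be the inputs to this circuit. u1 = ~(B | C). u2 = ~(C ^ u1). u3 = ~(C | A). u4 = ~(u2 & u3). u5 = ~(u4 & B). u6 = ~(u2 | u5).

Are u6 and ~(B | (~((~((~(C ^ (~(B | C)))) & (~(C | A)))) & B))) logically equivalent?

No

u1 = ~(B | C)
u2 = ~(C ^ u1) = ~(C ^ (~(B | C)))
u3 = ~(C | A)
u4 = ~(u2 & u3) = ~((~(C ^ (~(B | C)))) & (~(C | A)))
u5 = ~(u4 & B) = ~((~((~(C ^ (~(B | C)))) & (~(C | A)))) & B)
u6 = ~(u2 | u5) = ~((~(C ^ (~(B | C)))) | (~((~((~(C ^ (~(B | C)))) & (~(C | A)))) & B)))
At A=0, B=1, C=1: circuit gives 1, formula gives 0.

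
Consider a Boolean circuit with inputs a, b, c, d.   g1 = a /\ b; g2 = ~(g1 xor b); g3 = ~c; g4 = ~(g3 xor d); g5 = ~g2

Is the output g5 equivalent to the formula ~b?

g1 = a /\ b
g2 = ~(g1 xor b) = ~((a /\ b) xor b)
g5 = ~g2 = ~(~((a /\ b) xor b))
At a=0, b=0, c=0, d=0: circuit gives 0, formula gives 1.

No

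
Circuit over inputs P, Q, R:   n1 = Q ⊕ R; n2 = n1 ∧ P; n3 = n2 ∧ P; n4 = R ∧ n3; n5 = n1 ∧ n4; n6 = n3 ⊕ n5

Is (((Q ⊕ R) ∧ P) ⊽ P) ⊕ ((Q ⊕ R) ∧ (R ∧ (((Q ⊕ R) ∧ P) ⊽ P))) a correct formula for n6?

n1 = Q ⊕ R
n2 = n1 ∧ P = (Q ⊕ R) ∧ P
n3 = n2 ∧ P = ((Q ⊕ R) ∧ P) ∧ P
n4 = R ∧ n3 = R ∧ (((Q ⊕ R) ∧ P) ∧ P)
n5 = n1 ∧ n4 = (Q ⊕ R) ∧ (R ∧ (((Q ⊕ R) ∧ P) ∧ P))
n6 = n3 ⊕ n5 = (((Q ⊕ R) ∧ P) ∧ P) ⊕ ((Q ⊕ R) ∧ (R ∧ (((Q ⊕ R) ∧ P) ∧ P)))
At P=0, Q=0, R=0: circuit gives 0, formula gives 1.

No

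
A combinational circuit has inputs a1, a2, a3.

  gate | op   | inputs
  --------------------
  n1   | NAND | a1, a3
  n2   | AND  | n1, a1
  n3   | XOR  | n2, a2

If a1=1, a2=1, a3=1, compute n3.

n1 = 1 NAND 1 = 0
n2 = 0 AND 1 = 0
n3 = 0 XOR 1 = 1

1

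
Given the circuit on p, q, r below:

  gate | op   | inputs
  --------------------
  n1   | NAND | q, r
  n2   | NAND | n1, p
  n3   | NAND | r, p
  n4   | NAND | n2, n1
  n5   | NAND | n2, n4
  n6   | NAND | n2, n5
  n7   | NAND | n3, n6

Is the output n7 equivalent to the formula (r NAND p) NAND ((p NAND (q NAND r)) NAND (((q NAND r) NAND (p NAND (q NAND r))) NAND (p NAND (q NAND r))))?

Yes

n1 = q NAND r
n2 = n1 NAND p = (q NAND r) NAND p
n3 = r NAND p
n4 = n2 NAND n1 = ((q NAND r) NAND p) NAND (q NAND r)
n5 = n2 NAND n4 = ((q NAND r) NAND p) NAND (((q NAND r) NAND p) NAND (q NAND r))
n6 = n2 NAND n5 = ((q NAND r) NAND p) NAND (((q NAND r) NAND p) NAND (((q NAND r) NAND p) NAND (q NAND r)))
n7 = n3 NAND n6 = (r NAND p) NAND (((q NAND r) NAND p) NAND (((q NAND r) NAND p) NAND (((q NAND r) NAND p) NAND (q NAND r))))
At p=0, q=1, r=1: circuit gives 0, formula gives 0.
At p=0, q=0, r=0: circuit gives 1, formula gives 1.
Agrees on all 8 inputs.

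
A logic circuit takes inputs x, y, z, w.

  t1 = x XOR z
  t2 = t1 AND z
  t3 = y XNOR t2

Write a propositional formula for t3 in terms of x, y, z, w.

t1 = x XOR z
t2 = t1 AND z = (x XOR z) AND z
t3 = y XNOR t2 = y XNOR ((x XOR z) AND z)

y XNOR ((x XOR z) AND z)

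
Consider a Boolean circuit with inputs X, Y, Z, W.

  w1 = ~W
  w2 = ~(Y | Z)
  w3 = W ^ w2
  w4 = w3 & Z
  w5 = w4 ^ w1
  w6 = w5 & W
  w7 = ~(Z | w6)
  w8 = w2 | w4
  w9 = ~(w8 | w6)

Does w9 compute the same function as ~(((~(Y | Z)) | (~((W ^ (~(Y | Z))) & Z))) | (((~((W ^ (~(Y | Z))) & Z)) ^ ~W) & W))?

w1 = ~W
w2 = ~(Y | Z)
w3 = W ^ w2 = W ^ (~(Y | Z))
w4 = w3 & Z = (W ^ (~(Y | Z))) & Z
w5 = w4 ^ w1 = ((W ^ (~(Y | Z))) & Z) ^ ~W
w6 = w5 & W = (((W ^ (~(Y | Z))) & Z) ^ ~W) & W
w8 = w2 | w4 = (~(Y | Z)) | ((W ^ (~(Y | Z))) & Z)
w9 = ~(w8 | w6) = ~(((~(Y | Z)) | ((W ^ (~(Y | Z))) & Z)) | ((((W ^ (~(Y | Z))) & Z) ^ ~W) & W))
At X=0, Y=0, Z=1, W=0: circuit gives 1, formula gives 0.

No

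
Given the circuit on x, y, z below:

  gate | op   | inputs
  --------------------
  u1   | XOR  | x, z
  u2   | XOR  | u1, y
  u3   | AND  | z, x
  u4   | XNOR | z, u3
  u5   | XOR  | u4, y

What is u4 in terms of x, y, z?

z XNOR (z AND x)

u3 = z AND x
u4 = z XNOR u3 = z XNOR (z AND x)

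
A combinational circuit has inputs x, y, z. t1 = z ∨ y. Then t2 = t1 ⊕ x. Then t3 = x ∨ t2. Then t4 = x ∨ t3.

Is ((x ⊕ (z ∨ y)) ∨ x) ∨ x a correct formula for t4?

t1 = z ∨ y
t2 = t1 ⊕ x = (z ∨ y) ⊕ x
t3 = x ∨ t2 = x ∨ ((z ∨ y) ⊕ x)
t4 = x ∨ t3 = x ∨ (x ∨ ((z ∨ y) ⊕ x))
At x=0, y=0, z=0: circuit gives 0, formula gives 0.
At x=0, y=0, z=1: circuit gives 1, formula gives 1.
Agrees on all 8 inputs.

Yes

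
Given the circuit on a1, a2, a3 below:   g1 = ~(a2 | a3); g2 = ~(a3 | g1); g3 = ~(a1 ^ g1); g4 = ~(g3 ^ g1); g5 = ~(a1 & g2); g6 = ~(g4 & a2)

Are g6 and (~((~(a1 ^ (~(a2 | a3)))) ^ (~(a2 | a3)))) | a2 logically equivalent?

No

g1 = ~(a2 | a3)
g3 = ~(a1 ^ g1) = ~(a1 ^ (~(a2 | a3)))
g4 = ~(g3 ^ g1) = ~((~(a1 ^ (~(a2 | a3)))) ^ (~(a2 | a3)))
g6 = ~(g4 & a2) = ~((~((~(a1 ^ (~(a2 | a3)))) ^ (~(a2 | a3)))) & a2)
At a1=0, a2=0, a3=0: circuit gives 1, formula gives 0.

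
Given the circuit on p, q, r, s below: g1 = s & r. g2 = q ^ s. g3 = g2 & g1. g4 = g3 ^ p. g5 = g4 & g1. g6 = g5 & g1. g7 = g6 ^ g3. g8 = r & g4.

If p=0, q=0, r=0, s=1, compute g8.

0

g1 = 1 & 0 = 0
g2 = 0 ^ 1 = 1
g3 = 1 & 0 = 0
g4 = 0 ^ 0 = 0
g8 = 0 & 0 = 0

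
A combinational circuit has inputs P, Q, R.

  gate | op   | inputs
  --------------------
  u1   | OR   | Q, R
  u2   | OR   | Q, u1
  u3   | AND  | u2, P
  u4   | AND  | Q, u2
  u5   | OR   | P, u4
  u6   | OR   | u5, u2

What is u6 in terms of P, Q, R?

u1 = Q OR R
u2 = Q OR u1 = Q OR (Q OR R)
u4 = Q AND u2 = Q AND (Q OR (Q OR R))
u5 = P OR u4 = P OR (Q AND (Q OR (Q OR R)))
u6 = u5 OR u2 = (P OR (Q AND (Q OR (Q OR R)))) OR (Q OR (Q OR R))

(P OR (Q AND (Q OR (Q OR R)))) OR (Q OR (Q OR R))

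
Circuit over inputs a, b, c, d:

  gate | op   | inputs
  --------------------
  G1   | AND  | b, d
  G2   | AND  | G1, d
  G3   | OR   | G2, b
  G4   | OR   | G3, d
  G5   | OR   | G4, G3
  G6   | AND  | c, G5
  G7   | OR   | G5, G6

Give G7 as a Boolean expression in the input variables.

(((((b AND d) AND d) OR b) OR d) OR (((b AND d) AND d) OR b)) OR (c AND (((((b AND d) AND d) OR b) OR d) OR (((b AND d) AND d) OR b)))

G1 = b AND d
G2 = G1 AND d = (b AND d) AND d
G3 = G2 OR b = ((b AND d) AND d) OR b
G4 = G3 OR d = (((b AND d) AND d) OR b) OR d
G5 = G4 OR G3 = ((((b AND d) AND d) OR b) OR d) OR (((b AND d) AND d) OR b)
G6 = c AND G5 = c AND (((((b AND d) AND d) OR b) OR d) OR (((b AND d) AND d) OR b))
G7 = G5 OR G6 = (((((b AND d) AND d) OR b) OR d) OR (((b AND d) AND d) OR b)) OR (c AND (((((b AND d) AND d) OR b) OR d) OR (((b AND d) AND d) OR b)))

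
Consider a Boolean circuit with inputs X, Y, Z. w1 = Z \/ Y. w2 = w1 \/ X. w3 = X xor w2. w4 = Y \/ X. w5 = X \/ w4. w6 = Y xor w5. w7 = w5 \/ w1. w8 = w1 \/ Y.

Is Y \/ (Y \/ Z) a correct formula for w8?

Yes

w1 = Z \/ Y
w8 = w1 \/ Y = (Z \/ Y) \/ Y
At X=0, Y=0, Z=0: circuit gives 0, formula gives 0.
At X=0, Y=0, Z=1: circuit gives 1, formula gives 1.
Agrees on all 8 inputs.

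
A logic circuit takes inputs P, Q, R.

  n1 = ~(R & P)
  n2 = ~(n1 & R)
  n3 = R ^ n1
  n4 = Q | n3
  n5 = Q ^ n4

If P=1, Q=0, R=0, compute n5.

n1 = ~(0 & 1) = 1
n3 = 0 ^ 1 = 1
n4 = 0 | 1 = 1
n5 = 0 ^ 1 = 1

1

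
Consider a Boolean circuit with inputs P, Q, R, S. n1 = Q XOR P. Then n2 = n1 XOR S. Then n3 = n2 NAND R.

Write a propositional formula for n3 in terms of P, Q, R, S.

((Q XOR P) XOR S) NAND R

n1 = Q XOR P
n2 = n1 XOR S = (Q XOR P) XOR S
n3 = n2 NAND R = ((Q XOR P) XOR S) NAND R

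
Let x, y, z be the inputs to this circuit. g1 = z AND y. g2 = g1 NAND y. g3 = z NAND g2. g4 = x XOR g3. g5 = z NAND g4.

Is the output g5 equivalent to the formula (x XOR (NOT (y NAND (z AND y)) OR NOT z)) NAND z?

Yes

g1 = z AND y
g2 = g1 NAND y = (z AND y) NAND y
g3 = z NAND g2 = z NAND ((z AND y) NAND y)
g4 = x XOR g3 = x XOR (z NAND ((z AND y) NAND y))
g5 = z NAND g4 = z NAND (x XOR (z NAND ((z AND y) NAND y)))
At x=0, y=1, z=1: circuit gives 0, formula gives 0.
At x=0, y=0, z=0: circuit gives 1, formula gives 1.
Agrees on all 8 inputs.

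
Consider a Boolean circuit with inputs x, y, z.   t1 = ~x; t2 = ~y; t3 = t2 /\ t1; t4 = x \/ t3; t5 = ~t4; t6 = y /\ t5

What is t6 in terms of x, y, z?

y /\ ~(x \/ (~y /\ ~x))

t1 = ~x
t2 = ~y
t3 = t2 /\ t1 = ~y /\ ~x
t4 = x \/ t3 = x \/ (~y /\ ~x)
t5 = ~t4 = ~(x \/ (~y /\ ~x))
t6 = y /\ t5 = y /\ ~(x \/ (~y /\ ~x))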